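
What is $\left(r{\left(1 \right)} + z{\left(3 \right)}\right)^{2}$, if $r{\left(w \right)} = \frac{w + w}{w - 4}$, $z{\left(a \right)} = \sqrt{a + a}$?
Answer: $\frac{58}{9} - \frac{4 \sqrt{6}}{3} \approx 3.1785$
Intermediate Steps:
$z{\left(a \right)} = \sqrt{2} \sqrt{a}$ ($z{\left(a \right)} = \sqrt{2 a} = \sqrt{2} \sqrt{a}$)
$r{\left(w \right)} = \frac{2 w}{-4 + w}$
$\left(r{\left(1 \right)} + z{\left(3 \right)}\right)^{2} = \left(2 \cdot 1 \frac{1}{-4 + 1} + \sqrt{2} \sqrt{3}\right)^{2} = \left(2 \cdot 1 \frac{1}{-3} + \sqrt{6}\right)^{2} = \left(2 \cdot 1 \left(- \frac{1}{3}\right) + \sqrt{6}\right)^{2} = \left(- \frac{2}{3} + \sqrt{6}\right)^{2}$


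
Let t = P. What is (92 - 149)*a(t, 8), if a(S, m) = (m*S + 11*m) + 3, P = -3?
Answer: -3819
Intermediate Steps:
t = -3
a(S, m) = 3 + 11*m + S*m (a(S, m) = (S*m + 11*m) + 3 = (11*m + S*m) + 3 = 3 + 11*m + S*m)
(92 - 149)*a(t, 8) = (92 - 149)*(3 + 11*8 - 3*8) = -57*(3 + 88 - 24) = -57*67 = -3819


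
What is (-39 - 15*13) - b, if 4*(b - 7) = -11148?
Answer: 2546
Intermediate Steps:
b = -2780 (b = 7 + (1/4)*(-11148) = 7 - 2787 = -2780)
(-39 - 15*13) - b = (-39 - 15*13) - 1*(-2780) = (-39 - 195) + 2780 = -234 + 2780 = 2546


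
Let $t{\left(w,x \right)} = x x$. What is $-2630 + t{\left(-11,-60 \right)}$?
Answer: $970$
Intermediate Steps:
$t{\left(w,x \right)} = x^{2}$
$-2630 + t{\left(-11,-60 \right)} = -2630 + \left(-60\right)^{2} = -2630 + 3600 = 970$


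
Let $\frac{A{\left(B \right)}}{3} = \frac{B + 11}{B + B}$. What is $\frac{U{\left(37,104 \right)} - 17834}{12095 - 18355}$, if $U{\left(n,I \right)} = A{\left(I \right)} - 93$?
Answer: $\frac{3728471}{1302080} \approx 2.8635$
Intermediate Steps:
$A{\left(B \right)} = \frac{3 \left(11 + B\right)}{2 B}$ ($A{\left(B \right)} = 3 \frac{B + 11}{B + B} = 3 \frac{11 + B}{2 B} = \frac{3 \left(11 + B\right)}{2 B}$)
$U{\left(n,I \right)} = -93 + \frac{3 \left(11 + I\right)}{2 I}$ ($U{\left(n,I \right)} = \frac{3 \left(11 + I\right)}{2 I} - 93 = -93 + \frac{3 \left(11 + I\right)}{2 I}$)
$\frac{U{\left(37,104 \right)} - 17834}{12095 - 18355} = \frac{\frac{3 \left(11 - 6344\right)}{2 \cdot 104} - 17834}{12095 - 18355} = \frac{\frac{3}{2} \cdot \frac{1}{104} \left(11 - 6344\right) - 17834}{-6260} = \left(\frac{3}{2} \cdot \frac{1}{104} \left(-6333\right) - 17834\right) \left(- \frac{1}{6260}\right) = \left(- \frac{18999}{208} - 17834\right) \left(- \frac{1}{6260}\right) = \left(- \frac{3728471}{208}\right) \left(- \frac{1}{6260}\right) = \frac{3728471}{1302080}$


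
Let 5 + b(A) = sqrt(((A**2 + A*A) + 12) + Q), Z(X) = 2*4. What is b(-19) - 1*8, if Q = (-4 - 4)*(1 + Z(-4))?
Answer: -13 + sqrt(662) ≈ 12.729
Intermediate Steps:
Z(X) = 8
Q = -72 (Q = (-4 - 4)*(1 + 8) = -8*9 = -72)
b(A) = -5 + sqrt(-60 + 2*A**2) (b(A) = -5 + sqrt(((A**2 + A*A) + 12) - 72) = -5 + sqrt(((A**2 + A**2) + 12) - 72) = -5 + sqrt((2*A**2 + 12) - 72) = -5 + sqrt((12 + 2*A**2) - 72) = -5 + sqrt(-60 + 2*A**2))
b(-19) - 1*8 = (-5 + sqrt(-60 + 2*(-19)**2)) - 1*8 = (-5 + sqrt(-60 + 2*361)) - 8 = (-5 + sqrt(-60 + 722)) - 8 = (-5 + sqrt(662)) - 8 = -13 + sqrt(662)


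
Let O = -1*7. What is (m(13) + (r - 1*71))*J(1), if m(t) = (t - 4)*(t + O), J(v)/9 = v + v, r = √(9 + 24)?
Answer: -306 + 18*√33 ≈ -202.60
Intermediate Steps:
O = -7
r = √33 ≈ 5.7446
J(v) = 18*v (J(v) = 9*(v + v) = 9*(2*v) = 18*v)
m(t) = (-7 + t)*(-4 + t) (m(t) = (t - 4)*(t - 7) = (-4 + t)*(-7 + t) = (-7 + t)*(-4 + t))
(m(13) + (r - 1*71))*J(1) = ((28 + 13² - 11*13) + (√33 - 1*71))*(18*1) = ((28 + 169 - 143) + (√33 - 71))*18 = (54 + (-71 + √33))*18 = (-17 + √33)*18 = -306 + 18*√33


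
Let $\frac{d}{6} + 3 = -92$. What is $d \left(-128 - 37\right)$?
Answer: $94050$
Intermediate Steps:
$d = -570$ ($d = -18 + 6 \left(-92\right) = -18 - 552 = -570$)
$d \left(-128 - 37\right) = - 570 \left(-128 - 37\right) = \left(-570\right) \left(-165\right) = 94050$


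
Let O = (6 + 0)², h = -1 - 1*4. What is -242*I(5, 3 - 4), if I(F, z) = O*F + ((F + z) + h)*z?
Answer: -43802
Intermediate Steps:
h = -5 (h = -1 - 4 = -5)
O = 36 (O = 6² = 36)
I(F, z) = 36*F + z*(-5 + F + z) (I(F, z) = 36*F + ((F + z) - 5)*z = 36*F + (-5 + F + z)*z = 36*F + z*(-5 + F + z))
-242*I(5, 3 - 4) = -242*((3 - 4)² - 5*(3 - 4) + 36*5 + 5*(3 - 4)) = -242*((-1)² - 5*(-1) + 180 + 5*(-1)) = -242*(1 + 5 + 180 - 5) = -242*181 = -43802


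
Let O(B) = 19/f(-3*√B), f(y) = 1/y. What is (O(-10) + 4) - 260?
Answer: -256 - 57*I*√10 ≈ -256.0 - 180.25*I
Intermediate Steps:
O(B) = -57*√B (O(B) = 19/(1/(-3*√B)) = 19/((-1/(3*√B))) = 19*(-3*√B) = -57*√B)
(O(-10) + 4) - 260 = (-57*I*√10 + 4) - 260 = (4 - 57*I*√10) - 260 = -256 - 57*I*√10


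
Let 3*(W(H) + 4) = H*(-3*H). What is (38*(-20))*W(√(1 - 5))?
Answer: 0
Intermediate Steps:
W(H) = -4 - H² (W(H) = -4 + (H*(-3*H))/3 = -4 + (-3*H²)/3 = -4 - H²)
(38*(-20))*W(√(1 - 5)) = (38*(-20))*(-4 - (√(1 - 5))²) = -760*(-4 - (√(-4))²) = -760*(-4 - (2*I)²) = -760*(-4 - 1*(-4)) = -760*(-4 + 4) = -760*0 = 0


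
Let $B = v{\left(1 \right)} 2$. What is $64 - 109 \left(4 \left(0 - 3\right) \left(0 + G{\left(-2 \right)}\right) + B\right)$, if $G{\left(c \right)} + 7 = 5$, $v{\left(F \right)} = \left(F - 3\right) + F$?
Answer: $-2334$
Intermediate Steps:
$v{\left(F \right)} = -3 + 2 F$ ($v{\left(F \right)} = \left(-3 + F\right) + F = -3 + 2 F$)
$B = -2$ ($B = \left(-3 + 2 \cdot 1\right) 2 = \left(-3 + 2\right) 2 = \left(-1\right) 2 = -2$)
$G{\left(c \right)} = -2$ ($G{\left(c \right)} = -7 + 5 = -2$)
$64 - 109 \left(4 \left(0 - 3\right) \left(0 + G{\left(-2 \right)}\right) + B\right) = 64 - 109 \left(4 \left(0 - 3\right) \left(0 - 2\right) - 2\right) = 64 - 109 \left(4 \left(\left(-3\right) \left(-2\right)\right) - 2\right) = 64 - 109 \left(4 \cdot 6 - 2\right) = 64 - 109 \left(24 - 2\right) = 64 - 2398 = -2334$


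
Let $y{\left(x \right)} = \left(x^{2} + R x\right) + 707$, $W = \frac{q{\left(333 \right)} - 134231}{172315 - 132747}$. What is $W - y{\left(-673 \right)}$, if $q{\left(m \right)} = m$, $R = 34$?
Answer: $- \frac{8522104085}{19784} \approx -4.3076 \cdot 10^{5}$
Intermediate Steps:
$W = - \frac{66949}{19784}$ ($W = \frac{333 - 134231}{172315 - 132747} = - \frac{133898}{39568} = \left(-133898\right) \frac{1}{39568} = - \frac{66949}{19784} \approx -3.384$)
$y{\left(x \right)} = 707 + x^{2} + 34 x$ ($y{\left(x \right)} = \left(x^{2} + 34 x\right) + 707 = 707 + x^{2} + 34 x$)
$W - y{\left(-673 \right)} = - \frac{66949}{19784} - \left(707 + \left(-673\right)^{2} + 34 \left(-673\right)\right) = - \frac{66949}{19784} - \left(707 + 452929 - 22882\right) = - \frac{66949}{19784} - 430754 = - \frac{8522104085}{19784}$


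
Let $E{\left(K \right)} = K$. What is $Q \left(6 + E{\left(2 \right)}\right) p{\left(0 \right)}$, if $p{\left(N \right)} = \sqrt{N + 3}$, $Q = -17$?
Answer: $- 136 \sqrt{3} \approx -235.56$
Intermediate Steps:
$p{\left(N \right)} = \sqrt{3 + N}$
$Q \left(6 + E{\left(2 \right)}\right) p{\left(0 \right)} = - 17 \left(6 + 2\right) \sqrt{3 + 0} = - 17 \cdot 8 \sqrt{3} = - 136 \sqrt{3}$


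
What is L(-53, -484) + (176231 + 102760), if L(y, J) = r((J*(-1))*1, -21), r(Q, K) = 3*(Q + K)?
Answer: 280380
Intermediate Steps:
r(Q, K) = 3*K + 3*Q (r(Q, K) = 3*(K + Q) = 3*K + 3*Q)
L(y, J) = -63 - 3*J (L(y, J) = 3*(-21) + 3*((J*(-1))*1) = -63 + 3*(-J*1) = -63 + 3*(-J) = -63 - 3*J)
L(-53, -484) + (176231 + 102760) = (-63 - 3*(-484)) + (176231 + 102760) = (-63 + 1452) + 278991 = 1389 + 278991 = 280380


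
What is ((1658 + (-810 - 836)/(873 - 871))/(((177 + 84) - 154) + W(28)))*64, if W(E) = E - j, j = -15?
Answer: 5344/15 ≈ 356.27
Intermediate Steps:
W(E) = 15 + E (W(E) = E - 1*(-15) = E + 15 = 15 + E)
((1658 + (-810 - 836)/(873 - 871))/(((177 + 84) - 154) + W(28)))*64 = ((1658 + (-810 - 836)/(873 - 871))/(((177 + 84) - 154) + (15 + 28)))*64 = ((1658 - 1646/2)/((261 - 154) + 43))*64 = ((1658 - 1646*½)/(107 + 43))*64 = ((1658 - 823)/150)*64 = (835*(1/150))*64 = (167/30)*64 = 5344/15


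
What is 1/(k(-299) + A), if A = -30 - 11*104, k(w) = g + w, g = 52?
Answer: -1/1421 ≈ -0.00070373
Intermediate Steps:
k(w) = 52 + w
A = -1174 (A = -30 - 1144 = -1174)
1/(k(-299) + A) = 1/((52 - 299) - 1174) = 1/(-247 - 1174) = 1/(-1421) = -1/1421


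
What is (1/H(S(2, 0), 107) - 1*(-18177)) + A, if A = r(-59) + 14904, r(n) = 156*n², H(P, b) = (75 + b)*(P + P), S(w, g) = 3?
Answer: 629119765/1092 ≈ 5.7612e+5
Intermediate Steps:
H(P, b) = 2*P*(75 + b) (H(P, b) = (75 + b)*(2*P) = 2*P*(75 + b))
A = 557940 (A = 156*(-59)² + 14904 = 156*3481 + 14904 = 543036 + 14904 = 557940)
(1/H(S(2, 0), 107) - 1*(-18177)) + A = (1/(2*3*(75 + 107)) - 1*(-18177)) + 557940 = (1/(2*3*182) + 18177) + 557940 = (1/1092 + 18177) + 557940 = 19849285/1092 + 557940 = 629119765/1092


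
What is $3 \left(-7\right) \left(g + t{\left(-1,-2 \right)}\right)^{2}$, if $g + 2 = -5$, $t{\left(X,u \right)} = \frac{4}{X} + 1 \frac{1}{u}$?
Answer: $- \frac{11109}{4} \approx -2777.3$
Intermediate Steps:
$t{\left(X,u \right)} = \frac{1}{u} + \frac{4}{X}$ ($t{\left(X,u \right)} = \frac{4}{X} + \frac{1}{u} = \frac{1}{u} + \frac{4}{X}$)
$g = -7$ ($g = -2 - 5 = -7$)
$3 \left(-7\right) \left(g + t{\left(-1,-2 \right)}\right)^{2} = 3 \left(-7\right) \left(-7 + \left(\frac{1}{-2} + \frac{4}{-1}\right)\right)^{2} = - 21 \left(-7 + \left(- \frac{1}{2} + 4 \left(-1\right)\right)\right)^{2} = - 21 \left(-7 - \frac{9}{2}\right)^{2} = - 21 \left(- \frac{23}{2}\right)^{2} = \left(-21\right) \frac{529}{4} = - \frac{11109}{4}$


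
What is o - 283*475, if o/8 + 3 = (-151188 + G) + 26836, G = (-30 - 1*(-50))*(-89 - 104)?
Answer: -1160145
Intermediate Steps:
G = -3860 (G = (-30 + 50)*(-193) = 20*(-193) = -3860)
o = -1025720 (o = -24 + 8*((-151188 - 3860) + 26836) = -24 + 8*(-155048 + 26836) = -24 + 8*(-128212) = -24 - 1025696 = -1025720)
o - 283*475 = -1025720 - 283*475 = -1025720 - 1*134425 = -1025720 - 134425 = -1160145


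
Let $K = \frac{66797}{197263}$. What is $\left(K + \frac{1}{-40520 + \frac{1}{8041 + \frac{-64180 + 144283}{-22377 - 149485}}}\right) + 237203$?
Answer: $\frac{33164505371734628580429}{139814665207787746} \approx 2.372 \cdot 10^{5}$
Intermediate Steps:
$K = \frac{66797}{197263}$ ($K = 66797 \cdot \frac{1}{197263} = \frac{66797}{197263} \approx 0.33862$)
$\left(K + \frac{1}{-40520 + \frac{1}{8041 + \frac{-64180 + 144283}{-22377 - 149485}}}\right) + 237203 = \left(\frac{66797}{197263} + \frac{1}{-40520 + \frac{1}{8041 + \frac{-64180 + 144283}{-22377 - 149485}}}\right) + 237203 = \left(\frac{66797}{197263} + \frac{1}{-40520 + \frac{1}{8041 + \frac{80103}{-171862}}}\right) + 237203 = \left(\frac{66797}{197263} + \frac{1}{-40520 + \frac{1}{8041 + 80103 \left(- \frac{1}{171862}\right)}}\right) + 237203 = \left(\frac{66797}{197263} + \frac{1}{-40520 + \frac{1}{8041 - \frac{80103}{171862}}}\right) + 237203 = \left(\frac{66797}{197263} + \frac{1}{-40520 + \frac{1}{\frac{1381862239}{171862}}}\right) + 237203 = \left(\frac{66797}{197263} + \frac{1}{-40520 + \frac{171862}{1381862239}}\right) + 237203 = \left(\frac{66797}{197263} + \frac{1}{- \frac{55993057752418}{1381862239}}\right) + 237203 = \left(\frac{66797}{197263} - \frac{1381862239}{55993057752418}\right) + 237203 = \frac{47340451751865991}{139814665207787746} + 237203 = \frac{33164505371734628580429}{139814665207787746}$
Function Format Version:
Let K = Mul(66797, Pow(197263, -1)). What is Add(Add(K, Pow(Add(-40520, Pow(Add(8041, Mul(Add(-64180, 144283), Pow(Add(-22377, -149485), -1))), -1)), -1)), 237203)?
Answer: Rational(33164505371734628580429, 139814665207787746) ≈ 2.3720e+5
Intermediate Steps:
K = Rational(66797, 197263) (K = Mul(66797, Rational(1, 197263)) = Rational(66797, 197263) ≈ 0.33862)
Add(Add(K, Pow(Add(-40520, Pow(Add(8041, Mul(Add(-64180, 144283), Pow(Add(-22377, -149485), -1))), -1)), -1)), 237203) = Add(Add(Rational(66797, 197263), Pow(Add(-40520, Pow(Add(8041, Mul(Add(-64180, 144283), Pow(Add(-22377, -149485), -1))), -1)), -1)), 237203) = Add(Add(Rational(66797, 197263), Pow(Add(-40520, Pow(Add(8041, Mul(80103, Pow(-171862, -1))), -1)), -1)), 237203) = Add(Add(Rational(66797, 197263), Pow(Add(-40520, Pow(Add(8041, Mul(80103, Rational(-1, 171862))), -1)), -1)), 237203) = Add(Add(Rational(66797, 197263), Pow(Add(-40520, Pow(Add(8041, Rational(-80103, 171862)), -1)), -1)), 237203) = Add(Add(Rational(66797, 197263), Pow(Add(-40520, Pow(Rational(1381862239, 171862), -1)), -1)), 237203) = Add(Add(Rational(66797, 197263), Pow(Add(-40520, Rational(171862, 1381862239)), -1)), 237203) = Add(Add(Rational(66797, 197263), Pow(Rational(-55993057752418, 1381862239), -1)), 237203) = Add(Add(Rational(66797, 197263), Rational(-1381862239, 55993057752418)), 237203) = Add(Rational(47340451751865991, 139814665207787746), 237203) = Rational(33164505371734628580429, 139814665207787746)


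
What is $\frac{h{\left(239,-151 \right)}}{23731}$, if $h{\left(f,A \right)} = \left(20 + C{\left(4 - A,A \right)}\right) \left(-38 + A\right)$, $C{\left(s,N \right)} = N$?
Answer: $\frac{24759}{23731} \approx 1.0433$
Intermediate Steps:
$h{\left(f,A \right)} = \left(-38 + A\right) \left(20 + A\right)$ ($h{\left(f,A \right)} = \left(20 + A\right) \left(-38 + A\right) = \left(-38 + A\right) \left(20 + A\right)$)
$\frac{h{\left(239,-151 \right)}}{23731} = \frac{-760 + \left(-151\right)^{2} - -2718}{23731} = \left(-760 + 22801 + 2718\right) \frac{1}{23731} = 24759 \cdot \frac{1}{23731} = \frac{24759}{23731}$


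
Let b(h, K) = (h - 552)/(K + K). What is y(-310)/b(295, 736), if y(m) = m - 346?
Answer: 965632/257 ≈ 3757.3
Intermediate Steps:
y(m) = -346 + m
b(h, K) = (-552 + h)/(2*K) (b(h, K) = (-552 + h)/((2*K)) = (-552 + h)*(1/(2*K)) = (-552 + h)/(2*K))
y(-310)/b(295, 736) = (-346 - 310)/(((½)*(-552 + 295)/736)) = -656/((½)*(1/736)*(-257)) = -656/(-257/1472) = -656*(-1472/257) = 965632/257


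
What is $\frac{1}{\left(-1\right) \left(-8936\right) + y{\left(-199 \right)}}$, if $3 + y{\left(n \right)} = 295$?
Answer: $\frac{1}{9228} \approx 0.00010837$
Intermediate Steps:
$y{\left(n \right)} = 292$ ($y{\left(n \right)} = -3 + 295 = 292$)
$\frac{1}{\left(-1\right) \left(-8936\right) + y{\left(-199 \right)}} = \frac{1}{\left(-1\right) \left(-8936\right) + 292} = \frac{1}{8936 + 292} = \frac{1}{9228}$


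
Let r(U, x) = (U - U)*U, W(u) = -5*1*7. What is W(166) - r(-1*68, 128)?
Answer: -35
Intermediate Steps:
W(u) = -35 (W(u) = -5*7 = -35)
r(U, x) = 0 (r(U, x) = 0*U = 0)
W(166) - r(-1*68, 128) = -35 - 1*0 = -35 + 0 = -35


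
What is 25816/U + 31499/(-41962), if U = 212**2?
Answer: -10387502/58935629 ≈ -0.17625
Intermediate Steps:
U = 44944
25816/U + 31499/(-41962) = 25816/44944 + 31499/(-41962) = 25816*(1/44944) + 31499*(-1/41962) = 3227/5618 - 31499/41962 = -10387502/58935629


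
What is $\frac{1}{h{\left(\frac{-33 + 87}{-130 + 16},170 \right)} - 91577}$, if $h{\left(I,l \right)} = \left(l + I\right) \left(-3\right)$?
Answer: $- \frac{19}{1749626} \approx -1.0859 \cdot 10^{-5}$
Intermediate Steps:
$h{\left(I,l \right)} = - 3 I - 3 l$ ($h{\left(I,l \right)} = \left(I + l\right) \left(-3\right) = - 3 I - 3 l$)
$\frac{1}{h{\left(\frac{-33 + 87}{-130 + 16},170 \right)} - 91577} = \frac{1}{\left(- 3 \frac{-33 + 87}{-130 + 16} - 510\right) - 91577} = \frac{1}{\left(- 3 \frac{54}{-114} - 510\right) - 91577} = \frac{1}{\left(- 3 \cdot 54 \left(- \frac{1}{114}\right) - 510\right) - 91577} = \frac{1}{\left(\left(-3\right) \left(- \frac{9}{19}\right) - 510\right) - 91577} = \frac{1}{\left(\frac{27}{19} - 510\right) - 91577} = \frac{1}{- \frac{9663}{19} - 91577} = \frac{1}{- \frac{1749626}{19}} = - \frac{19}{1749626}$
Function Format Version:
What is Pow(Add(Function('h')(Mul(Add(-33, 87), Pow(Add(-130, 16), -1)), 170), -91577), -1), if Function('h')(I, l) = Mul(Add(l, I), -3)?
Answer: Rational(-19, 1749626) ≈ -1.0859e-5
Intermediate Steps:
Function('h')(I, l) = Add(Mul(-3, I), Mul(-3, l)) (Function('h')(I, l) = Mul(Add(I, l), -3) = Add(Mul(-3, I), Mul(-3, l)))
Pow(Add(Function('h')(Mul(Add(-33, 87), Pow(Add(-130, 16), -1)), 170), -91577), -1) = Pow(Add(Add(Mul(-3, Mul(Add(-33, 87), Pow(Add(-130, 16), -1))), Mul(-3, 170)), -91577), -1) = Pow(Add(Add(Mul(-3, Mul(54, Pow(-114, -1))), -510), -91577), -1) = Pow(Add(Add(Mul(-3, Mul(54, Rational(-1, 114))), -510), -91577), -1) = Pow(Add(Add(Mul(-3, Rational(-9, 19)), -510), -91577), -1) = Pow(Add(Add(Rational(27, 19), -510), -91577), -1) = Pow(Add(Rational(-9663, 19), -91577), -1) = Pow(Rational(-1749626, 19), -1) = Rational(-19, 1749626)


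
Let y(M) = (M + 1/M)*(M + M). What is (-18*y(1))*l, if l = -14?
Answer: 1008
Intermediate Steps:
y(M) = 2*M*(M + 1/M) (y(M) = (M + 1/M)*(2*M) = 2*M*(M + 1/M))
(-18*y(1))*l = -18*(2 + 2*1**2)*(-14) = -18*(2 + 2*1)*(-14) = -18*(2 + 2)*(-14) = -18*4*(-14) = -72*(-14) = 1008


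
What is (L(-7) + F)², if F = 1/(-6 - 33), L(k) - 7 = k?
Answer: 1/1521 ≈ 0.00065746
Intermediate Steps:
L(k) = 7 + k
F = -1/39 (F = 1/(-39) = -1/39 ≈ -0.025641)
(L(-7) + F)² = ((7 - 7) - 1/39)² = (0 - 1/39)² = (-1/39)² = 1/1521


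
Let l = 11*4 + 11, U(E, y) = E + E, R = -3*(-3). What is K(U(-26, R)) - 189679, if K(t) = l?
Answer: -189624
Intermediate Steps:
R = 9
U(E, y) = 2*E
l = 55 (l = 44 + 11 = 55)
K(t) = 55
K(U(-26, R)) - 189679 = 55 - 189679 = -189624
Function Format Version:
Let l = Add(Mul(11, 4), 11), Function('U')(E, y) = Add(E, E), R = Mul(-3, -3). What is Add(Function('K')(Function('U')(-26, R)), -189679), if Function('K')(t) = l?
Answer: -189624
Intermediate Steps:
R = 9
Function('U')(E, y) = Mul(2, E)
l = 55 (l = Add(44, 11) = 55)
Function('K')(t) = 55
Add(Function('K')(Function('U')(-26, R)), -189679) = Add(55, -189679) = -189624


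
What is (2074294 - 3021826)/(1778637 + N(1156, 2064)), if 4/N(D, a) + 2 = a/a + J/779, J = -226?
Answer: -952269660/1787527069 ≈ -0.53273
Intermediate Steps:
N(D, a) = -3116/1005 (N(D, a) = 4/(-2 + (a/a - 226/779)) = 4/(-2 + (1 - 226*1/779)) = 4/(-2 + (1 - 226/779)) = 4/(-2 + 553/779) = 4/(-1005/779) = 4*(-779/1005) = -3116/1005)
(2074294 - 3021826)/(1778637 + N(1156, 2064)) = (2074294 - 3021826)/(1778637 - 3116/1005) = -947532/1787527069/1005 = -947532*1005/1787527069 = -952269660/1787527069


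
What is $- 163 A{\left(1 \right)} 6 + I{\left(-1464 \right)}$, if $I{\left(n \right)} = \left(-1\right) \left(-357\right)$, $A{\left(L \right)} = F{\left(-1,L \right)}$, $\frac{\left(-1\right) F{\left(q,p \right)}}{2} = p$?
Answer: $2313$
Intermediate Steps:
$F{\left(q,p \right)} = - 2 p$
$A{\left(L \right)} = - 2 L$
$I{\left(n \right)} = 357$
$- 163 A{\left(1 \right)} 6 + I{\left(-1464 \right)} = - 163 \left(\left(-2\right) 1\right) 6 + 357 = \left(-163\right) \left(-2\right) 6 + 357 = 326 \cdot 6 + 357 = 1956 + 357 = 2313$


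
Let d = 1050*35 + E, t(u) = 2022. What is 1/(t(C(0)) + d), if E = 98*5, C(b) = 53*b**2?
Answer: 1/39262 ≈ 2.5470e-5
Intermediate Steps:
E = 490
d = 37240 (d = 1050*35 + 490 = 36750 + 490 = 37240)
1/(t(C(0)) + d) = 1/(2022 + 37240) = 1/39262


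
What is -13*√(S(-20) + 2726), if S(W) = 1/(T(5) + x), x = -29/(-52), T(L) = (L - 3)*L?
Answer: -13*√91294186/183 ≈ -678.76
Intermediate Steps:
T(L) = L*(-3 + L) (T(L) = (-3 + L)*L = L*(-3 + L))
x = 29/52 (x = -29*(-1/52) = 29/52 ≈ 0.55769)
S(W) = 52/549 (S(W) = 1/(5*(-3 + 5) + 29/52) = 1/(5*2 + 29/52) = 1/(10 + 29/52) = 1/(549/52) = 52/549)
-13*√(S(-20) + 2726) = -13*√(52/549 + 2726) = -13*√91294186/183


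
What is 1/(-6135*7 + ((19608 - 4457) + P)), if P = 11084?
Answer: -1/16710 ≈ -5.9844e-5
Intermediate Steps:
1/(-6135*7 + ((19608 - 4457) + P)) = 1/(-6135*7 + ((19608 - 4457) + 11084)) = 1/(-42945 + (15151 + 11084)) = 1/(-42945 + 26235) = 1/(-16710) = -1/16710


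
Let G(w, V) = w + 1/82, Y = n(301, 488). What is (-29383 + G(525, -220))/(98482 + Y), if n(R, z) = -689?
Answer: -124545/422054 ≈ -0.29509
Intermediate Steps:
Y = -689
G(w, V) = 1/82 + w (G(w, V) = w + 1/82 = 1/82 + w)
(-29383 + G(525, -220))/(98482 + Y) = (-29383 + (1/82 + 525))/(98482 - 689) = (-29383 + 43051/82)/97793 = -2366355/82*1/97793 = -124545/422054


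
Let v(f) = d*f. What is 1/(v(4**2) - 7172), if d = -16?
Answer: -1/7428 ≈ -0.00013463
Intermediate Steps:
v(f) = -16*f
1/(v(4**2) - 7172) = 1/(-16*4**2 - 7172) = 1/(-16*16 - 7172) = 1/(-256 - 7172) = 1/(-7428) = -1/7428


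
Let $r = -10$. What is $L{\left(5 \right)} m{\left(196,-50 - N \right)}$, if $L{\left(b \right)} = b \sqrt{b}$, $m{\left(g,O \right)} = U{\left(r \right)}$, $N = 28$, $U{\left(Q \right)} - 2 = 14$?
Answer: $80 \sqrt{5} \approx 178.89$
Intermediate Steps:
$U{\left(Q \right)} = 16$ ($U{\left(Q \right)} = 2 + 14 = 16$)
$m{\left(g,O \right)} = 16$
$L{\left(b \right)} = b^{\frac{3}{2}}$
$L{\left(5 \right)} m{\left(196,-50 - N \right)} = 5^{\frac{3}{2}} \cdot 16 = 5 \sqrt{5} \cdot 16 = 80 \sqrt{5}$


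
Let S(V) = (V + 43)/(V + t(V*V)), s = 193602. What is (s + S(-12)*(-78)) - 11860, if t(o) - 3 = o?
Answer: 8177584/45 ≈ 1.8172e+5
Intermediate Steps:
t(o) = 3 + o
S(V) = (43 + V)/(3 + V + V**2) (S(V) = (V + 43)/(V + (3 + V*V)) = (43 + V)/(V + (3 + V**2)) = (43 + V)/(3 + V + V**2))
(s + S(-12)*(-78)) - 11860 = (193602 + ((43 - 12)/(3 - 12 + (-12)**2))*(-78)) - 11860 = (193602 + (31/(3 - 12 + 144))*(-78)) - 11860 = (193602 + (31/135)*(-78)) - 11860 = (193602 - 806/45) - 11860 = 8711284/45 - 11860 = 8177584/45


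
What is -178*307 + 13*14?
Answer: -54464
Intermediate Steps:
-178*307 + 13*14 = -54646 + 182 = -54464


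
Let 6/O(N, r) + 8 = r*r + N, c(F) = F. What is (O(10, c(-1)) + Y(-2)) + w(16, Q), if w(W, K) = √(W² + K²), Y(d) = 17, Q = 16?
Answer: 19 + 16*√2 ≈ 41.627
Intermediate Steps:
w(W, K) = √(K² + W²)
O(N, r) = 6/(-8 + N + r²) (O(N, r) = 6/(-8 + (r*r + N)) = 6/(-8 + (r² + N)) = 6/(-8 + (N + r²)) = 6/(-8 + N + r²))
(O(10, c(-1)) + Y(-2)) + w(16, Q) = (6/(-8 + 10 + (-1)²) + 17) + √(16² + 16²) = (6/(-8 + 10 + 1) + 17) + √(256 + 256) = (6/3 + 17) + √512 = (6*(⅓) + 17) + 16*√2 = (2 + 17) + 16*√2 = 19 + 16*√2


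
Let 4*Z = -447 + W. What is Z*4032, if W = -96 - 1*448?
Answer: -998928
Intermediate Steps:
W = -544 (W = -96 - 448 = -544)
Z = -991/4 (Z = (-447 - 544)/4 = (¼)*(-991) = -991/4 ≈ -247.75)
Z*4032 = -991/4*4032 = -998928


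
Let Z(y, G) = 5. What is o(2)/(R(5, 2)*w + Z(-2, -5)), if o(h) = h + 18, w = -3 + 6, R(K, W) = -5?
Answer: -2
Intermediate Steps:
w = 3
o(h) = 18 + h
o(2)/(R(5, 2)*w + Z(-2, -5)) = (18 + 2)/(-5*3 + 5) = 20/(-15 + 5) = 20/(-10) = 20*(-⅒) = -2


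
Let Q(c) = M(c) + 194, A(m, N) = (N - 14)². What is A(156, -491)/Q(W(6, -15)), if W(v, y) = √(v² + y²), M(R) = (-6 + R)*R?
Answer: 116036375/197629 + 4590450*√29/197629 ≈ 712.23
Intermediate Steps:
A(m, N) = (-14 + N)²
M(R) = R*(-6 + R)
Q(c) = 194 + c*(-6 + c) (Q(c) = c*(-6 + c) + 194 = 194 + c*(-6 + c))
A(156, -491)/Q(W(6, -15)) = (-14 - 491)²/(194 + √(6² + (-15)²)*(-6 + √(6² + (-15)²))) = (-505)²/(194 + √(36 + 225)*(-6 + √(36 + 225))) = 255025/(194 + √261*(-6 + √261)) = 255025/(194 + (3*√29)*(-6 + 3*√29)) = 255025/(194 + 3*√29*(-6 + 3*√29))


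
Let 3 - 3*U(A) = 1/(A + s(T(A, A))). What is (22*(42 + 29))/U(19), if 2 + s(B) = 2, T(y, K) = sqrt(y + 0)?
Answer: 44517/28 ≈ 1589.9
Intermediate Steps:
T(y, K) = sqrt(y)
s(B) = 0 (s(B) = -2 + 2 = 0)
U(A) = 1 - 1/(3*A) (U(A) = 1 - 1/(3*(A + 0)) = 1 - 1/(3*A))
(22*(42 + 29))/U(19) = (22*(42 + 29))/(((-1/3 + 19)/19)) = (22*71)/(((1/19)*(56/3))) = 1562/(56/57) = 1562*(57/56) = 44517/28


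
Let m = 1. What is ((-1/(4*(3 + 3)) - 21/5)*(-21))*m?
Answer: 3563/40 ≈ 89.075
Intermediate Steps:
((-1/(4*(3 + 3)) - 21/5)*(-21))*m = ((-1/(4*(3 + 3)) - 21/5)*(-21))*1 = ((-1/(4*6) - 21*1/5)*(-21))*1 = ((-1/24 - 21/5)*(-21))*1 = -509/120*(-21)*1 = (3563/40)*1 = 3563/40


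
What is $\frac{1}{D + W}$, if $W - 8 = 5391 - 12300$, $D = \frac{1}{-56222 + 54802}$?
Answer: $- \frac{1420}{9799421} \approx -0.00014491$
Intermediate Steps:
$D = - \frac{1}{1420}$ ($D = \frac{1}{-1420} = - \frac{1}{1420} \approx -0.00070423$)
$W = -6901$ ($W = 8 + \left(5391 - 12300\right) = 8 - 6909 = -6901$)
$\frac{1}{D + W} = \frac{1}{- \frac{1}{1420} - 6901} = \frac{1}{- \frac{9799421}{1420}} = - \frac{1420}{9799421}$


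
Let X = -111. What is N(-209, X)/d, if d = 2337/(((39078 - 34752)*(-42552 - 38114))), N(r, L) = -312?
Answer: 36291956064/779 ≈ 4.6588e+7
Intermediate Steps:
d = -779/116320372 (d = 2337/((4326*(-80666))) = 2337/(-348961116) = 2337*(-1/348961116) = -779/116320372 ≈ -6.6970e-6)
N(-209, X)/d = -312/(-779/116320372) = -312*(-116320372/779) = 36291956064/779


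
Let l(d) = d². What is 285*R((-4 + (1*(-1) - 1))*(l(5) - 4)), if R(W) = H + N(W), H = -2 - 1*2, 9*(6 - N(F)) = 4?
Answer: 1330/3 ≈ 443.33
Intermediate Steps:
N(F) = 50/9 (N(F) = 6 - ⅑*4 = 6 - 4/9 = 50/9)
H = -4 (H = -2 - 2 = -4)
R(W) = 14/9 (R(W) = -4 + 50/9 = 14/9)
285*R((-4 + (1*(-1) - 1))*(l(5) - 4)) = 285*(14/9) = 1330/3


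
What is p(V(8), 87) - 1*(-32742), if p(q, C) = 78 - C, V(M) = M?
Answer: 32733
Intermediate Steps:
p(V(8), 87) - 1*(-32742) = (78 - 1*87) - 1*(-32742) = (78 - 87) + 32742 = -9 + 32742 = 32733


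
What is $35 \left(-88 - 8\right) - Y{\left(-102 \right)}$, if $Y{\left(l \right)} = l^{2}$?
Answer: $-13764$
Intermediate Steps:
$35 \left(-88 - 8\right) - Y{\left(-102 \right)} = 35 \left(-88 - 8\right) - \left(-102\right)^{2} = 35 \left(-96\right) - 10404 = -3360 - 10404 = -13764$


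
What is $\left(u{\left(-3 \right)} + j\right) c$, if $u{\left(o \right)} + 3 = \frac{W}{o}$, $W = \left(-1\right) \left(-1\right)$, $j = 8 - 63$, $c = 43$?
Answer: $- \frac{7525}{3} \approx -2508.3$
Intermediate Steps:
$j = -55$
$W = 1$
$u{\left(o \right)} = -3 + \frac{1}{o}$ ($u{\left(o \right)} = -3 + 1 \frac{1}{o} = -3 + \frac{1}{o}$)
$\left(u{\left(-3 \right)} + j\right) c = \left(\left(-3 + \frac{1}{-3}\right) - 55\right) 43 = \left(\left(-3 - \frac{1}{3}\right) - 55\right) 43 = \left(- \frac{10}{3} - 55\right) 43 = \left(- \frac{175}{3}\right) 43 = - \frac{7525}{3}$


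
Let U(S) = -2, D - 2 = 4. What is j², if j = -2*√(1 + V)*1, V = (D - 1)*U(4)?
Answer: -36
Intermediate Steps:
D = 6 (D = 2 + 4 = 6)
V = -10 (V = (6 - 1)*(-2) = 5*(-2) = -10)
j = -6*I (j = -2*√(1 - 10)*1 = -6*I*1 = -6*I ≈ -6.0*I)
j² = (-6*I)² = -36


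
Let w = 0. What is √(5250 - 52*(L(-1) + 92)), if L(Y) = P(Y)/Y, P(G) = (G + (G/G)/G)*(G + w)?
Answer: √570 ≈ 23.875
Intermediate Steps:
P(G) = G*(G + 1/G) (P(G) = (G + (G/G)/G)*(G + 0) = (G + 1/G)*G = G*(G + 1/G))
L(Y) = (1 + Y²)/Y
√(5250 - 52*(L(-1) + 92)) = √(5250 - 52*((-1 + 1/(-1)) + 92)) = √(5250 - 52*((-1 - 1) + 92)) = √(5250 - 52*(-2 + 92)) = √(5250 - 52*90) = √(5250 - 4680) = √570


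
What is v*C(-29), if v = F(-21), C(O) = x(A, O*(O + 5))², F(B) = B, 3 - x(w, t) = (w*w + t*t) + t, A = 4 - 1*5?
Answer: -4941965954100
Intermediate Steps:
A = -1 (A = 4 - 5 = -1)
x(w, t) = 3 - t - t² - w² (x(w, t) = 3 - ((w*w + t*t) + t) = 3 - ((w² + t²) + t) = 3 - ((t² + w²) + t) = 3 - (t + t² + w²) = 3 + (-t - t² - w²) = 3 - t - t² - w²)
C(O) = (2 - O*(5 + O) - O²*(5 + O)²)² (C(O) = (3 - O*(O + 5) - (O*(O + 5))² - 1*(-1)²)² = (3 - O*(5 + O) - (O*(5 + O))² - 1*1)² = (3 - O*(5 + O) - O²*(5 + O)² - 1)² = (2 - O*(5 + O) - O²*(5 + O)²)²)
v = -21
v*C(-29) = -21*(-2 - 29*(5 - 29) + (-29)²*(5 - 29)²)² = -21*(-2 - 29*(-24) + 841*(-24)²)² = -21*(-2 + 696 + 841*576)² = -21*(-2 + 696 + 484416)² = -21*485110² = -21*235331712100 = -4941965954100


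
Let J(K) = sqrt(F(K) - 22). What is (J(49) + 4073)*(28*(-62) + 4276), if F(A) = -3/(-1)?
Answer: 10345420 + 2540*I*sqrt(19) ≈ 1.0345e+7 + 11072.0*I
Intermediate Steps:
F(A) = 3 (F(A) = -3*(-1) = 3)
J(K) = I*sqrt(19) (J(K) = sqrt(3 - 22) = sqrt(-19) = I*sqrt(19))
(J(49) + 4073)*(28*(-62) + 4276) = (I*sqrt(19) + 4073)*(28*(-62) + 4276) = (4073 + I*sqrt(19))*(-1736 + 4276) = (4073 + I*sqrt(19))*2540 = 10345420 + 2540*I*sqrt(19)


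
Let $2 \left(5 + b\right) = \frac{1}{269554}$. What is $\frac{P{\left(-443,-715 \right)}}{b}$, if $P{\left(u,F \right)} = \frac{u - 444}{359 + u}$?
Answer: $- \frac{119547199}{56606319} \approx -2.1119$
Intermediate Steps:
$P{\left(u,F \right)} = \frac{-444 + u}{359 + u}$
$b = - \frac{2695539}{539108}$ ($b = -5 + \frac{1}{2 \cdot 269554} = -5 + \frac{1}{2} \cdot \frac{1}{269554} = -5 + \frac{1}{539108} = - \frac{2695539}{539108} \approx -5.0$)
$\frac{P{\left(-443,-715 \right)}}{b} = \frac{\frac{1}{359 - 443} \left(-444 - 443\right)}{- \frac{2695539}{539108}} = \frac{1}{-84} \left(-887\right) \left(- \frac{539108}{2695539}\right) = \left(- \frac{1}{84}\right) \left(-887\right) \left(- \frac{539108}{2695539}\right) = \frac{887}{84} \left(- \frac{539108}{2695539}\right) = - \frac{119547199}{56606319}$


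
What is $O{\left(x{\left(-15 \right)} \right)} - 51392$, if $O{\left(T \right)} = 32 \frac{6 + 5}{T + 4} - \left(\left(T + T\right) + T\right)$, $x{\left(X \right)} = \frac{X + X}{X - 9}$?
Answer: $- \frac{4311611}{84} \approx -51329.0$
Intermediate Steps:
$x{\left(X \right)} = \frac{2 X}{-9 + X}$
$O{\left(T \right)} = - 3 T + \frac{352}{4 + T}$ ($O{\left(T \right)} = 32 \frac{11}{4 + T} - \left(2 T + T\right) = \frac{352}{4 + T} - 3 T = - 3 T + \frac{352}{4 + T}$)
$O{\left(x{\left(-15 \right)} \right)} - 51392 = \frac{352 - 12 \cdot 2 \left(-15\right) \frac{1}{-9 - 15} - 3 \left(2 \left(-15\right) \frac{1}{-9 - 15}\right)^{2}}{4 + 2 \left(-15\right) \frac{1}{-9 - 15}} - 51392 = \frac{352 - 12 \cdot 2 \left(-15\right) \frac{1}{-24} - 3 \left(2 \left(-15\right) \frac{1}{-24}\right)^{2}}{4 + 2 \left(-15\right) \frac{1}{-24}} - 51392 = \frac{352 - 12 \cdot 2 \left(-15\right) \left(- \frac{1}{24}\right) - 3 \left(2 \left(-15\right) \left(- \frac{1}{24}\right)\right)^{2}}{4 + 2 \left(-15\right) \left(- \frac{1}{24}\right)} - 51392 = \frac{352 - 15 - 3 \left(\frac{5}{4}\right)^{2}}{4 + \frac{5}{4}} - 51392 = \frac{352 - 15 - \frac{75}{16}}{\frac{21}{4}} - 51392 = \frac{4 \left(352 - 15 - \frac{75}{16}\right)}{21} - 51392 = \frac{4}{21} \cdot \frac{5317}{16} - 51392 = \frac{5317}{84} - 51392 = - \frac{4311611}{84}$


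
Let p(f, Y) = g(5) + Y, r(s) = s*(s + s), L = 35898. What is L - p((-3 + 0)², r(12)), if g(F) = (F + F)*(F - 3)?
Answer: 35590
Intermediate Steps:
g(F) = 2*F*(-3 + F) (g(F) = (2*F)*(-3 + F) = 2*F*(-3 + F))
r(s) = 2*s² (r(s) = s*(2*s) = 2*s²)
p(f, Y) = 20 + Y (p(f, Y) = 2*5*(-3 + 5) + Y = 2*5*2 + Y = 20 + Y)
L - p((-3 + 0)², r(12)) = 35898 - (20 + 2*12²) = 35898 - (20 + 2*144) = 35898 - (20 + 288) = 35898 - 1*308 = 35898 - 308 = 35590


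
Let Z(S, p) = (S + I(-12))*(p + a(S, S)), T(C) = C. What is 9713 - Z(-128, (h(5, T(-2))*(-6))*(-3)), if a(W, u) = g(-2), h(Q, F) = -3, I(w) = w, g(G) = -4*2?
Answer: 1033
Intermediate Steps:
g(G) = -8
a(W, u) = -8
Z(S, p) = (-12 + S)*(-8 + p) (Z(S, p) = (S - 12)*(p - 8) = (-12 + S)*(-8 + p))
9713 - Z(-128, (h(5, T(-2))*(-6))*(-3)) = 9713 - (96 - 12*(-3*(-6))*(-3) - 8*(-128) - 128*(-3*(-6))*(-3)) = 9713 - (96 - 216*(-3) + 1024 - 2304*(-3)) = 9713 - (96 - 12*(-54) + 1024 - 128*(-54)) = 9713 - (96 + 648 + 1024 + 6912) = 9713 - 1*8680 = 9713 - 8680 = 1033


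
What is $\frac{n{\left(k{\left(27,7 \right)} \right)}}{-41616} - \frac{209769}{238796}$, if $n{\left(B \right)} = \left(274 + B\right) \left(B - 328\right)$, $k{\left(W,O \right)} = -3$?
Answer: $\frac{3172623323}{2484433584} \approx 1.277$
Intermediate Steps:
$n{\left(B \right)} = \left(-328 + B\right) \left(274 + B\right)$ ($n{\left(B \right)} = \left(274 + B\right) \left(-328 + B\right) = \left(-328 + B\right) \left(274 + B\right)$)
$\frac{n{\left(k{\left(27,7 \right)} \right)}}{-41616} - \frac{209769}{238796} = \frac{-89872 + \left(-3\right)^{2} - -162}{-41616} - \frac{209769}{238796} = \left(-89872 + 9 + 162\right) \left(- \frac{1}{41616}\right) - \frac{209769}{238796} = \left(-89701\right) \left(- \frac{1}{41616}\right) - \frac{209769}{238796} = \frac{89701}{41616} - \frac{209769}{238796} = \frac{3172623323}{2484433584}$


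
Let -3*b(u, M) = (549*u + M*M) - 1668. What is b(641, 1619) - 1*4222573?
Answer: -15639121/3 ≈ -5.2130e+6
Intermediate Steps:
b(u, M) = 556 - 183*u - M**2/3 (b(u, M) = -((549*u + M*M) - 1668)/3 = -((549*u + M**2) - 1668)/3 = -((M**2 + 549*u) - 1668)/3 = -(-1668 + M**2 + 549*u)/3 = 556 - 183*u - M**2/3)
b(641, 1619) - 1*4222573 = (556 - 183*641 - 1/3*1619**2) - 1*4222573 = (556 - 117303 - 1/3*2621161) - 4222573 = (556 - 117303 - 2621161/3) - 4222573 = -2971402/3 - 4222573 = -15639121/3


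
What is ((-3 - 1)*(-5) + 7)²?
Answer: 729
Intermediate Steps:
((-3 - 1)*(-5) + 7)² = (-4*(-5) + 7)² = (20 + 7)² = 27² = 729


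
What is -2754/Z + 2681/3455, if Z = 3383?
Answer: -26191/687545 ≈ -0.038094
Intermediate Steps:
-2754/Z + 2681/3455 = -2754/3383 + 2681/3455 = -2754*1/3383 + 2681*(1/3455) = -162/199 + 2681/3455 = -26191/687545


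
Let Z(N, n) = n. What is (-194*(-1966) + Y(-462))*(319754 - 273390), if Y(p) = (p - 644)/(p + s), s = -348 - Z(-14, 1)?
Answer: 14341300889000/811 ≈ 1.7683e+10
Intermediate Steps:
s = -349 (s = -348 - 1*1 = -348 - 1 = -349)
Y(p) = (-644 + p)/(-349 + p) (Y(p) = (p - 644)/(p - 349) = (-644 + p)/(-349 + p))
(-194*(-1966) + Y(-462))*(319754 - 273390) = (-194*(-1966) + (-644 - 462)/(-349 - 462))*(319754 - 273390) = (381404 - 1106/(-811))*46364 = (381404 - 1/811*(-1106))*46364 = (381404 + 1106/811)*46364 = (309319750/811)*46364 = 14341300889000/811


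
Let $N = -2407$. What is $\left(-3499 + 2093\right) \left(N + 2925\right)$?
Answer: $-728308$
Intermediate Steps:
$\left(-3499 + 2093\right) \left(N + 2925\right) = \left(-3499 + 2093\right) \left(-2407 + 2925\right) = \left(-1406\right) 518 = -728308$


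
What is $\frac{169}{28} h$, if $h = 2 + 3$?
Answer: $\frac{845}{28} \approx 30.179$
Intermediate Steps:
$h = 5$
$\frac{169}{28} h = \frac{169}{28} \cdot 5 = \frac{845}{28}$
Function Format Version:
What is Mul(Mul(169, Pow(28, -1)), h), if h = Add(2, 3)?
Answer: Rational(845, 28) ≈ 30.179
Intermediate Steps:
h = 5
Mul(Mul(169, Pow(28, -1)), h) = Mul(Mul(169, Pow(28, -1)), 5) = Mul(Mul(169, Rational(1, 28)), 5) = Mul(Rational(169, 28), 5) = Rational(845, 28)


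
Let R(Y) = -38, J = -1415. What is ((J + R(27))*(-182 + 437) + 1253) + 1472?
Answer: -367790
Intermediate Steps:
((J + R(27))*(-182 + 437) + 1253) + 1472 = ((-1415 - 38)*(-182 + 437) + 1253) + 1472 = (-1453*255 + 1253) + 1472 = (-370515 + 1253) + 1472 = -369262 + 1472 = -367790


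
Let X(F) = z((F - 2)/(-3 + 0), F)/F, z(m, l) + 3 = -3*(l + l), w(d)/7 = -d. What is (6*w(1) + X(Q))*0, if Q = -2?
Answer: 0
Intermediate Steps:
w(d) = -7*d (w(d) = 7*(-d) = -7*d)
z(m, l) = -3 - 6*l (z(m, l) = -3 - 3*(l + l) = -3 - 6*l)
X(F) = (-3 - 6*F)/F
(6*w(1) + X(Q))*0 = (6*(-7*1) + (-6 - 3/(-2)))*0 = (6*(-7) + (-6 - 3*(-1/2)))*0 = (-42 + (-6 + 3/2))*0 = (-42 - 9/2)*0 = -93/2*0 = 0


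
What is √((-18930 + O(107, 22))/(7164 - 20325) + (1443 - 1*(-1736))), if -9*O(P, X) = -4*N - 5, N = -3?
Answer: 2*√1239502150857/39483 ≈ 56.395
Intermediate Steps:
O(P, X) = -7/9 (O(P, X) = -(-4*(-3) - 5)/9 = -(12 - 5)/9 = -⅑*7 = -7/9)
√((-18930 + O(107, 22))/(7164 - 20325) + (1443 - 1*(-1736))) = √((-18930 - 7/9)/(7164 - 20325) + (1443 - 1*(-1736))) = √(-170377/9/(-13161) + (1443 + 1736)) = √(-170377/9*(-1/13161) + 3179) = √(170377/118449 + 3179) = √(376719748/118449) = 2*√1239502150857/39483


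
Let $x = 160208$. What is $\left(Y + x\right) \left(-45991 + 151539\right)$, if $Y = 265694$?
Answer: $44953104296$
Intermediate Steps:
$\left(Y + x\right) \left(-45991 + 151539\right) = \left(265694 + 160208\right) \left(-45991 + 151539\right) = 425902 \cdot 105548 = 44953104296$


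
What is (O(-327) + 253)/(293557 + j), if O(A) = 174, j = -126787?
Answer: 427/166770 ≈ 0.0025604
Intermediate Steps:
(O(-327) + 253)/(293557 + j) = (174 + 253)/(293557 - 126787) = 427/166770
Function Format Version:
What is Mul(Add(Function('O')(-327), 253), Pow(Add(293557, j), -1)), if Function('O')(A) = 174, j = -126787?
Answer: Rational(427, 166770) ≈ 0.0025604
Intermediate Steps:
Mul(Add(Function('O')(-327), 253), Pow(Add(293557, j), -1)) = Mul(Add(174, 253), Pow(Add(293557, -126787), -1)) = Mul(427, Pow(166770, -1)) = Mul(427, Rational(1, 166770)) = Rational(427, 166770)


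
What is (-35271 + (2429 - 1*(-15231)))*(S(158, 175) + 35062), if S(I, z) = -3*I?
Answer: -609129268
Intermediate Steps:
(-35271 + (2429 - 1*(-15231)))*(S(158, 175) + 35062) = (-35271 + (2429 - 1*(-15231)))*(-3*158 + 35062) = (-35271 + (2429 + 15231))*(-474 + 35062) = (-35271 + 17660)*34588 = -17611*34588 = -609129268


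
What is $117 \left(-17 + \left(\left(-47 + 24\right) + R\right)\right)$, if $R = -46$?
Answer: $-10062$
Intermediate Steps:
$117 \left(-17 + \left(\left(-47 + 24\right) + R\right)\right) = 117 \left(-17 + \left(\left(-47 + 24\right) - 46\right)\right) = 117 \left(-17 - 69\right) = 117 \left(-86\right) = -10062$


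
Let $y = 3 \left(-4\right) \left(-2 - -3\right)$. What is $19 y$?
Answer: $-228$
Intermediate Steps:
$y = -12$ ($y = - 12 \left(-2 + 3\right) = \left(-12\right) 1 = -12$)
$19 y = 19 \left(-12\right) = -228$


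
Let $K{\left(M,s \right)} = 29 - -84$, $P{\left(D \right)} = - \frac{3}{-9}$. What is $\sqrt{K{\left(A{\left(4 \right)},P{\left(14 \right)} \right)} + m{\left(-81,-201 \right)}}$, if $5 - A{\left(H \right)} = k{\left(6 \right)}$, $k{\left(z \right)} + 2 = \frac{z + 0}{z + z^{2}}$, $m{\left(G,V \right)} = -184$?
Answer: $i \sqrt{71} \approx 8.4261 i$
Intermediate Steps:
$P{\left(D \right)} = \frac{1}{3}$ ($P{\left(D \right)} = \left(-3\right) \left(- \frac{1}{9}\right) = \frac{1}{3}$)
$k{\left(z \right)} = -2 + \frac{z}{z + z^{2}}$ ($k{\left(z \right)} = -2 + \frac{z + 0}{z + z^{2}} = -2 + \frac{z}{z + z^{2}}$)
$A{\left(H \right)} = \frac{48}{7}$ ($A{\left(H \right)} = 5 - \frac{-1 - 12}{1 + 6} = 5 - \frac{-1 - 12}{7} = 5 - \frac{1}{7} \left(-13\right) = 5 - - \frac{13}{7} = 5 + \frac{13}{7} = \frac{48}{7}$)
$K{\left(M,s \right)} = 113$ ($K{\left(M,s \right)} = 29 + 84 = 113$)
$\sqrt{K{\left(A{\left(4 \right)},P{\left(14 \right)} \right)} + m{\left(-81,-201 \right)}} = \sqrt{113 - 184} = \sqrt{-71} = i \sqrt{71}$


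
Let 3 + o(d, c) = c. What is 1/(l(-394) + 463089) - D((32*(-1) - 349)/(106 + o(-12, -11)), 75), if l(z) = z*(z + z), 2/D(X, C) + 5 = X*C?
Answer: 142364259/22460343635 ≈ 0.0063385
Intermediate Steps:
o(d, c) = -3 + c
D(X, C) = 2/(-5 + C*X) (D(X, C) = 2/(-5 + X*C) = 2/(-5 + C*X))
l(z) = 2*z² (l(z) = z*(2*z) = 2*z²)
1/(l(-394) + 463089) - D((32*(-1) - 349)/(106 + o(-12, -11)), 75) = 1/(2*(-394)² + 463089) - 2/(-5 + 75*((32*(-1) - 349)/(106 + (-3 - 11)))) = 1/(2*155236 + 463089) - 2/(-5 + 75*((-32 - 349)/(106 - 14))) = 1/(310472 + 463089) - 2/(-5 + 75*(-381/92)) = 1/773561 - 2/(-5 + 75*(-381*1/92)) = 1/773561 - 2/(-5 + 75*(-381/92)) = 1/773561 - 2/(-5 - 28575/92) = 1/773561 - 2/(-29035/92) = 1/773561 - 2*(-92)/29035 = 1/773561 - 1*(-184/29035) = 1/773561 + 184/29035 = 142364259/22460343635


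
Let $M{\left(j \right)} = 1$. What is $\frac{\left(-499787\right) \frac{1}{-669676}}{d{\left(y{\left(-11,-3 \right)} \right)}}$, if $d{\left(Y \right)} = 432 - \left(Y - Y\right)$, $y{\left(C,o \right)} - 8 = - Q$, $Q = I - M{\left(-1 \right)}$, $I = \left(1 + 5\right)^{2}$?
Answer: $\frac{499787}{289300032} \approx 0.0017276$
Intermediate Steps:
$I = 36$ ($I = 6^{2} = 36$)
$Q = 35$ ($Q = 36 - 1 = 35$)
$y{\left(C,o \right)} = -27$ ($y{\left(C,o \right)} = 8 - 35 = -27$)
$d{\left(Y \right)} = 432$ ($d{\left(Y \right)} = 432 - 0 = 432 + 0 = 432$)
$\frac{\left(-499787\right) \frac{1}{-669676}}{d{\left(y{\left(-11,-3 \right)} \right)}} = \frac{\left(-499787\right) \frac{1}{-669676}}{432} = \left(-499787\right) \left(- \frac{1}{669676}\right) \frac{1}{432} = \frac{499787}{669676} \cdot \frac{1}{432} = \frac{499787}{289300032}$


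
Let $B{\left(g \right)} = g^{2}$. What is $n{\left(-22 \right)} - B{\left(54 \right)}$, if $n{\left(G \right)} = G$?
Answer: $-2938$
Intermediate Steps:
$n{\left(-22 \right)} - B{\left(54 \right)} = -22 - 54^{2} = -22 - 2916 = -2938$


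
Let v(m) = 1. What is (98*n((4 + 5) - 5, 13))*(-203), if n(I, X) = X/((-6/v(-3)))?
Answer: 129311/3 ≈ 43104.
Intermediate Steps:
n(I, X) = -X/6 (n(I, X) = X/((-6/1)) = X/((-6*1)) = X/(-6) = X*(-⅙) = -X/6)
(98*n((4 + 5) - 5, 13))*(-203) = (98*(-⅙*13))*(-203) = (98*(-13/6))*(-203) = -637/3*(-203) = 129311/3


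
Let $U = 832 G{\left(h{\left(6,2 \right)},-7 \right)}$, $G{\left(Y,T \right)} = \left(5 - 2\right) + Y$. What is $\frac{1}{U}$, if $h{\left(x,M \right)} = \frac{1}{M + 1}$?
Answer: $\frac{3}{8320} \approx 0.00036058$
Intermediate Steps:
$h{\left(x,M \right)} = \frac{1}{1 + M}$
$G{\left(Y,T \right)} = 3 + Y$
$U = \frac{8320}{3}$ ($U = 832 \left(3 + \frac{1}{1 + 2}\right) = 832 \left(3 + \frac{1}{3}\right) = 832 \cdot \frac{10}{3} = \frac{8320}{3} \approx 2773.3$)
$\frac{1}{U} = \frac{1}{\frac{8320}{3}} = \frac{3}{8320}$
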